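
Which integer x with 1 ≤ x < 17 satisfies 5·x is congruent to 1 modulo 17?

17 = 3·5 + 2
5 = 2·2 + 1
2 = 2·1 + 0
Back-substituting gives 5·7 ≡ 1 (mod 17).

7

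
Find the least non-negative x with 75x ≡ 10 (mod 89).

The inverse of 75 mod 89 is 19 (since 75·19 = 1425 ≡ 1).
So x ≡ 19·10 = 190 ≡ 12 (mod 89).

12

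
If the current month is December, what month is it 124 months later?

April

124 mod 12 = 4 (since 10·12 = 120).
December + 4 months → April.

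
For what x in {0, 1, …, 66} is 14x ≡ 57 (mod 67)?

28

The inverse of 14 mod 67 is 24 (since 14·24 = 336 ≡ 1).
Multiplying both sides by 24: x ≡ 24·57 = 1368 ≡ 28 (mod 67).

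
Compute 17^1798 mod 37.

21

Square-and-reduce mod 37: 17^1≡17, 17^2≡30, 17^4≡12, 17^8≡33, 17^16≡16, 17^32≡34, 17^64≡9, 17^128≡7, 17^256≡12, 17^512≡33, 17^1024≡16.
Since 1798 = 2 + 4 + 256 + 512 + 1024 in binary, 17^1798 ≡ 30·12·12·33·16 ≡ 21 (mod 37).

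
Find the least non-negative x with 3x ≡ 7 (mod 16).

The inverse of 3 mod 16 is 11 (since 3·11 = 33 ≡ 1).
Multiplying both sides by 11: x ≡ 11·7 = 77 ≡ 13 (mod 16).
Check: 3·13 = 39 = 2·16 + 7.

13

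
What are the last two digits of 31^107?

By repeated squaring mod 100: 31^1≡31, 31^2≡61, 31^4≡21, 31^8≡41, 31^16≡81, 31^32≡61, 31^64≡21.
107 = 1 + 2 + 8 + 32 + 64, so 31^107 ≡ 31·61·41·61·21 ≡ 11 (mod 100).

11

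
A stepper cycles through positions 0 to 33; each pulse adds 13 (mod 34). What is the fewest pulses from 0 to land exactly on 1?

34 = 2·13 + 8
13 = 1·8 + 5
8 = 1·5 + 3
5 = 1·3 + 2
3 = 1·2 + 1
2 = 2·1 + 0
Back-substituting gives 13·21 ≡ 1 (mod 34).

21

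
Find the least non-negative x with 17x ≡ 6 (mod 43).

The inverse of 17 mod 43 is 38 (since 17·38 = 646 ≡ 1).
Multiplying both sides by 38: x ≡ 38·6 = 228 ≡ 13 (mod 43).

13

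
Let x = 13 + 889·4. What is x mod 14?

13

889·4 = 3556.
3556 = 254·14 + 0, so 3556 mod 14 = 0.
(13 + 0) mod 14 = 13.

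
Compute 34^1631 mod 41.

22

Successive squares of 34 mod 41: 34^1≡34, 34^2≡8, 34^4≡23, 34^8≡37, 34^16≡16, 34^32≡10, 34^64≡18, 34^128≡37, 34^256≡16, 34^512≡10, 34^1024≡18.
Since 1631 = 1 + 2 + 4 + 8 + 16 + 64 + 512 + 1024 in binary, 34^1631 ≡ 34·8·23·37·16·18·10·18 ≡ 22 (mod 41).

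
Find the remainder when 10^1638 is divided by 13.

Square-and-reduce mod 13: 10^1≡10, 10^2≡9, 10^4≡3, 10^8≡9, 10^16≡3, 10^32≡9, 10^64≡3, 10^128≡9, 10^256≡3, 10^512≡9, 10^1024≡3.
1638 = 2 + 4 + 32 + 64 + 512 + 1024, so 10^1638 ≡ 9·3·9·3·9·3 ≡ 1 (mod 13).

1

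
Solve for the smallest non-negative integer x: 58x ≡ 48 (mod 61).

45

58⁻¹ ≡ 20 (mod 61) because 58·20 = 1160 = 19·61 + 1.
Multiplying both sides by 20: x ≡ 20·48 = 960 ≡ 45 (mod 61).
Check: 58·45 = 2610 = 42·61 + 48.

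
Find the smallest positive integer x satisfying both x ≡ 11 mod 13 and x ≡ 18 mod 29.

76

x ≡ 11 (mod 13) gives x ∈ {11, 24, 37, 50, 63, 76}.
The first of these with x mod 29 = 18 is 76.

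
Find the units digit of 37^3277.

Powers of 7 mod 10 repeat with period 4: 7, 9, 3, 1.
3277 leaves remainder 1 on division by 4, so 37^3277 ends in 7.

7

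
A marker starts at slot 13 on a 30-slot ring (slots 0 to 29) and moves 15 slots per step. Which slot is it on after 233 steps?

233·15 = 3495.
Dividing 3495 by 30 gives quotient 116 and remainder 15.
(13 + 15) mod 30 = 28.

28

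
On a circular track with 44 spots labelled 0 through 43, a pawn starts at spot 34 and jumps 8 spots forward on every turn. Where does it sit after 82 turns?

82·8 = 656.
656 = 14·44 + 40, so 656 mod 44 = 40.
(34 + 40) mod 44 = 30.

30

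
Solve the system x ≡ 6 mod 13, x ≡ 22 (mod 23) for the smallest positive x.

45

x ≡ 6 (mod 13) gives x ∈ {6, 19, 32, 45}.
The first of these with x mod 23 = 22 is 45.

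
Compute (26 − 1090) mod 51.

7

1090 mod 51 = 19 (since 21·51 = 1071).
(26 − 19) mod 51 = 7.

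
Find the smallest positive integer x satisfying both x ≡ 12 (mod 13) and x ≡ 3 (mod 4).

x ≡ 3 (mod 4) gives x ∈ {3, 7, 11, 15, 19, 23, 27, 31, …}.
The first of these with x mod 13 = 12 is 51.

51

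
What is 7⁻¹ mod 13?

13 = 1·7 + 6
7 = 1·6 + 1
6 = 6·1 + 0
Back-substituting gives 7·2 ≡ 1 (mod 13).

2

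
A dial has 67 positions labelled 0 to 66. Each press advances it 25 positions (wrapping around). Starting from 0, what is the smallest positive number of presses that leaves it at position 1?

67 = 2·25 + 17
25 = 1·17 + 8
17 = 2·8 + 1
8 = 8·1 + 0
Back-substituting gives 25·59 ≡ 1 (mod 67).

59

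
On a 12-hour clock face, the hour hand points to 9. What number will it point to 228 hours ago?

9

228 mod 12 = 0 (since 19·12 = 228).
9 − 0 → 9 on a 12-hour dial.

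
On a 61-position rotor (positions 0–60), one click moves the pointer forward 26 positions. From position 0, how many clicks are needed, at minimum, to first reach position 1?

54

61 = 2·26 + 9
26 = 2·9 + 8
9 = 1·8 + 1
8 = 8·1 + 0
Back-substituting gives 26·54 ≡ 1 (mod 61).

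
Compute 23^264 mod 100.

Successive squares of 23 mod 100: 23^1≡23, 23^2≡29, 23^4≡41, 23^8≡81, 23^16≡61, 23^32≡21, 23^64≡41, 23^128≡81, 23^256≡61.
264 = 8 + 256, so 23^264 ≡ 81·61 ≡ 41 (mod 100).

41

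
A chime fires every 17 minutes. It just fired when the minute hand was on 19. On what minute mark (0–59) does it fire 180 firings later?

19

180·17 = 3060.
3060 mod 60 = 0 (since 51·60 = 3060).
(19 + 0) mod 60 = 19.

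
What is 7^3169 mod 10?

The units digit of 7^n cycles with period 4: 7, 9, 3, 1, …
3169 mod 4 = 1, so the last digit matches 7^1 = 7.

7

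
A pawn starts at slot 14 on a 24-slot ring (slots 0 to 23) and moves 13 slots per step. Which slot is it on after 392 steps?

22

392·13 = 5096.
Dividing 5096 by 24 gives quotient 212 and remainder 8.
(14 + 8) mod 24 = 22.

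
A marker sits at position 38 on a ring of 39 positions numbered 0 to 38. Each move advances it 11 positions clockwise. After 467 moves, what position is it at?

27

467·11 = 5137.
5137 − 131·39 = 28, so 5137 ≡ 28 (mod 39).
(38 + 28) mod 39 = 27.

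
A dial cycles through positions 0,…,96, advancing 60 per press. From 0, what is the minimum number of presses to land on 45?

25

60⁻¹ ≡ 76 (mod 97) because 60·76 = 4560 = 47·97 + 1.
So x ≡ 76·45 = 3420 ≡ 25 (mod 97).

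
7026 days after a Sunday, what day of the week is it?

Dividing 7026 by 7 gives quotient 1003 and remainder 5.
Sunday + 5 days → Friday.

Friday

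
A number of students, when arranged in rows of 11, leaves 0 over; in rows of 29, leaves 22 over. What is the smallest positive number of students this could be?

22

x ≡ 0 (mod 11) gives x ∈ {0, 11, 22}.
The first of these with x mod 29 = 22 is 22.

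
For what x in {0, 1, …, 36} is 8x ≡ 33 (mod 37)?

18

The inverse of 8 mod 37 is 14 (since 8·14 = 112 ≡ 1).
So x ≡ 14·33 = 462 ≡ 18 (mod 37).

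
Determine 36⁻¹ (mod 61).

39

36·39 = 1404 = 23·61 + 1, so 36⁻¹ ≡ 39 (mod 61).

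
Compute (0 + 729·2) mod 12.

729·2 = 1458.
1458 − 121·12 = 6, so 1458 ≡ 6 (mod 12).
(0 + 6) mod 12 = 6.

6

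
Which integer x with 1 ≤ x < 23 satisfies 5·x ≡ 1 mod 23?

14

5·14 = 70 = 3·23 + 1, so 5⁻¹ ≡ 14 (mod 23).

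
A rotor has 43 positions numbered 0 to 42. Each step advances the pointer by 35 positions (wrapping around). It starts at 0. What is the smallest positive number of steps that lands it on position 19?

35⁻¹ ≡ 16 (mod 43) because 35·16 = 560 = 13·43 + 1.
Multiplying both sides by 16: x ≡ 16·19 = 304 ≡ 3 (mod 43).

3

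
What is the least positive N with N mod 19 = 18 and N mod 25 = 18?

Since 25·16 ≡ 1 (mod 19), take x = 18 + 25·((18−18)·16 mod 19) = 18 + 25·0 = 18.
Check: 18 mod 19 = 18, 18 mod 25 = 18.

18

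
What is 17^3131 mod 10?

Powers of 7 mod 10 repeat with period 4: 7, 9, 3, 1.
3131 mod 4 = 3, so the last digit matches 7^3 = 3.

3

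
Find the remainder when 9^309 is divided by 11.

By repeated squaring mod 11: 9^1≡9, 9^2≡4, 9^4≡5, 9^8≡3, 9^16≡9, 9^32≡4, 9^64≡5, 9^128≡3, 9^256≡9.
Since 309 = 1 + 4 + 16 + 32 + 256 in binary, 9^309 ≡ 9·5·9·4·9 ≡ 5 (mod 11).

5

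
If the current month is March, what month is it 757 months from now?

April

757 mod 12 = 1 (since 63·12 = 756).
March + 1 month → April.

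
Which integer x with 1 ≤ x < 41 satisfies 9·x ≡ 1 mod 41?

41 = 4·9 + 5
9 = 1·5 + 4
5 = 1·4 + 1
4 = 4·1 + 0
Back-substituting gives 9·32 ≡ 1 (mod 41).

32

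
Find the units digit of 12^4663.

8

Powers of 2 mod 10 repeat with period 4: 2, 4, 8, 6.
4663 mod 4 = 3, so the last digit matches 2^3 = 8.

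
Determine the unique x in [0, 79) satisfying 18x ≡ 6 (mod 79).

The inverse of 18 mod 79 is 22 (since 18·22 = 396 ≡ 1).
Multiplying both sides by 22: x ≡ 22·6 = 132 ≡ 53 (mod 79).

53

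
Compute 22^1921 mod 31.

By repeated squaring mod 31: 22^1≡22, 22^2≡19, 22^4≡20, 22^8≡28, 22^16≡9, 22^32≡19, 22^64≡20, 22^128≡28, 22^256≡9, 22^512≡19, 22^1024≡20.
1921 = 1 + 128 + 256 + 512 + 1024, so 22^1921 ≡ 22·28·9·19·20 ≡ 22 (mod 31).

22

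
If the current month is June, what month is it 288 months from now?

June

288 − 24·12 = 0, so 288 ≡ 0 (mod 12).
June + 0 months → June.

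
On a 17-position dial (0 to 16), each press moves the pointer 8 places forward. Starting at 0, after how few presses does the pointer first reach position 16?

2

The inverse of 8 mod 17 is 15 (since 8·15 = 120 ≡ 1).
Multiplying both sides by 15: x ≡ 15·16 = 240 ≡ 2 (mod 17).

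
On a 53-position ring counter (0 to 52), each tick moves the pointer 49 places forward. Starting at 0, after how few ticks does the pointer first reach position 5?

The inverse of 49 mod 53 is 13 (since 49·13 = 637 ≡ 1).
So x ≡ 13·5 = 65 ≡ 12 (mod 53).

12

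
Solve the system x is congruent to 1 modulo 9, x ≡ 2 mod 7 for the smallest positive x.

37

Since 7·4 ≡ 1 (mod 9), take x = 2 + 7·((1−2)·4 mod 9) = 2 + 7·5 = 37.
Check: 37 mod 9 = 1, 37 mod 7 = 2.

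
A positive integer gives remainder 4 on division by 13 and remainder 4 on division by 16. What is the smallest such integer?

4

Since 16·9 ≡ 1 (mod 13), take x = 4 + 16·((4−4)·9 mod 13) = 4 + 16·0 = 4.
Check: 4 mod 13 = 4, 4 mod 16 = 4.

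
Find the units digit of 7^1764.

Powers of 7 mod 10 repeat with period 4: 7, 9, 3, 1.
1764 leaves remainder 0 on division by 4, so 7^1764 ends in 1.

1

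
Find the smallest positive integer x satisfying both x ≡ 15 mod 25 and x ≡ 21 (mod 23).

90

Since 23·12 ≡ 1 (mod 25), take x = 21 + 23·((15−21)·12 mod 25) = 21 + 23·3 = 90.
Check: 90 mod 25 = 15, 90 mod 23 = 21.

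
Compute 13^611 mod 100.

37

Square-and-reduce mod 100: 13^1≡13, 13^2≡69, 13^4≡61, 13^8≡21, 13^16≡41, 13^32≡81, 13^64≡61, 13^128≡21, 13^256≡41, 13^512≡81.
611 = 1 + 2 + 32 + 64 + 512, so 13^611 ≡ 13·69·81·61·81 ≡ 37 (mod 100).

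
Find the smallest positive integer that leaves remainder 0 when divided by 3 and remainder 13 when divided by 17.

x ≡ 0 (mod 3) gives x ∈ {0, 3, 6, 9, 12, 15, 18, 21, …}.
The first of these with x mod 17 = 13 is 30.

30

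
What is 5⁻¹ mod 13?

5·8 = 40 = 3·13 + 1, so 5⁻¹ ≡ 8 (mod 13).

8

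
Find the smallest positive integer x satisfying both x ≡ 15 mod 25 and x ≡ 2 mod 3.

x ≡ 2 (mod 3) gives x ∈ {2, 5, 8, 11, 14, 17, 20, 23, …}.
The first of these with x mod 25 = 15 is 65.

65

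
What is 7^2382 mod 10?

Powers of 7 mod 10 repeat with period 4: 7, 9, 3, 1.
2382 leaves remainder 2 on division by 4, so 7^2382 ends in 9.

9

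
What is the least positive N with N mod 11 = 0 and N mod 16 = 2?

Since 16·9 ≡ 1 (mod 11), take x = 2 + 16·((0−2)·9 mod 11) = 2 + 16·4 = 66.
Check: 66 mod 11 = 0, 66 mod 16 = 2.

66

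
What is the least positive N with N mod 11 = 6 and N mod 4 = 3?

Since 4·3 ≡ 1 (mod 11), take x = 3 + 4·((6−3)·3 mod 11) = 3 + 4·9 = 39.
Check: 39 mod 11 = 6, 39 mod 4 = 3.

39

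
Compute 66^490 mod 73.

70

Square-and-reduce mod 73: 66^1≡66, 66^2≡49, 66^4≡65, 66^8≡64, 66^16≡8, 66^32≡64, 66^64≡8, 66^128≡64, 66^256≡8.
Since 490 = 2 + 8 + 32 + 64 + 128 + 256 in binary, 66^490 ≡ 49·64·64·8·64·8 ≡ 70 (mod 73).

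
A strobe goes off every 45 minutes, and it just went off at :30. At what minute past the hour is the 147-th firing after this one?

45

147·45 = 6615.
6615 − 110·60 = 15, so 6615 ≡ 15 (mod 60).
(30 + 15) mod 60 = 45.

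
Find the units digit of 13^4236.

The units digit of 13^n cycles with period 4: 3, 9, 7, 1, …
4236 leaves remainder 0 on division by 4, so 13^4236 ends in 1.

1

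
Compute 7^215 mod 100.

Successive squares of 7 mod 100: 7^1≡7, 7^2≡49, 7^4≡1, 7^8≡1, 7^16≡1, 7^32≡1, 7^64≡1, 7^128≡1.
215 = 1 + 2 + 4 + 16 + 64 + 128, so 7^215 ≡ 7·49·1·1·1·1 ≡ 43 (mod 100).

43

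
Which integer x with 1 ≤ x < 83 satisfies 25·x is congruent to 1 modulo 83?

10

83 = 3·25 + 8
25 = 3·8 + 1
8 = 8·1 + 0
Back-substituting gives 25·10 ≡ 1 (mod 83).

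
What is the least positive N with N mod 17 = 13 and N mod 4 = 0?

64

x ≡ 0 (mod 4) gives x ∈ {0, 4, 8, 12, 16, 20, 24, 28, …}.
The first of these with x mod 17 = 13 is 64.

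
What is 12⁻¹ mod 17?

10

17 = 1·12 + 5
12 = 2·5 + 2
5 = 2·2 + 1
2 = 2·1 + 0
Back-substituting gives 12·10 ≡ 1 (mod 17).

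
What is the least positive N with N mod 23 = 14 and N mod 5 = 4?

14

Since 5·14 ≡ 1 (mod 23), take x = 4 + 5·((14−4)·14 mod 23) = 4 + 5·2 = 14.
Check: 14 mod 23 = 14, 14 mod 5 = 4.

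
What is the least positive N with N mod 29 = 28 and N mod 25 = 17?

Since 25·7 ≡ 1 (mod 29), take x = 17 + 25·((28−17)·7 mod 29) = 17 + 25·19 = 492.
Check: 492 mod 29 = 28, 492 mod 25 = 17.

492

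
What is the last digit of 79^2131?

Powers of 9 mod 10 repeat with period 2: 9, 1.
2131 leaves remainder 1 on division by 2, so 79^2131 ends in 9.

9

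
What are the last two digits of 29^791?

By repeated squaring mod 100: 29^1≡29, 29^2≡41, 29^4≡81, 29^8≡61, 29^16≡21, 29^32≡41, 29^64≡81, 29^128≡61, 29^256≡21, 29^512≡41.
Since 791 = 1 + 2 + 4 + 16 + 256 + 512 in binary, 29^791 ≡ 29·41·81·21·21·41 ≡ 29 (mod 100).

29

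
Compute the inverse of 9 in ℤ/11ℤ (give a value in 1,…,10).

9·5 = 45 = 4·11 + 1, so 9⁻¹ ≡ 5 (mod 11).

5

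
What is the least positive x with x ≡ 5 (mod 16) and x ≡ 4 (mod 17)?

21

Since 17·1 ≡ 1 (mod 16), take x = 4 + 17·((5−4)·1 mod 16) = 4 + 17·1 = 21.
Check: 21 mod 16 = 5, 21 mod 17 = 4.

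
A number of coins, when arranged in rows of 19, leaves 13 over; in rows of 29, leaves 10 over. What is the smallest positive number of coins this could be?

184

x ≡ 13 (mod 19) gives x ∈ {13, 32, 51, 70, 89, 108, 127, 146, …}.
The first of these with x mod 29 = 10 is 184.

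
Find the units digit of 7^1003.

3

Last digits of 7^n: 7, 9, 3, 1 (period 4).
1003 leaves remainder 3 on division by 4, so 7^1003 ends in 3.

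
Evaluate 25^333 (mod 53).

Successive squares of 25 mod 53: 25^1≡25, 25^2≡42, 25^4≡15, 25^8≡13, 25^16≡10, 25^32≡47, 25^64≡36, 25^128≡24, 25^256≡46.
Since 333 = 1 + 4 + 8 + 64 + 256 in binary, 25^333 ≡ 25·15·13·36·46 ≡ 40 (mod 53).

40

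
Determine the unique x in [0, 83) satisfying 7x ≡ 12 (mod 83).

61

7⁻¹ ≡ 12 (mod 83) because 7·12 = 84 = 1·83 + 1.
Multiplying both sides by 12: x ≡ 12·12 = 144 ≡ 61 (mod 83).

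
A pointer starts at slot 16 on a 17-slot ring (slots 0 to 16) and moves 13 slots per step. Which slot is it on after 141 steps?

13

141·13 = 1833.
1833 mod 17 = 14 (since 107·17 = 1819).
(16 + 14) mod 17 = 13.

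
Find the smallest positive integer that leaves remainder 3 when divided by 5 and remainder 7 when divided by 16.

Since 16·1 ≡ 1 (mod 5), take x = 7 + 16·((3−7)·1 mod 5) = 7 + 16·1 = 23.
Check: 23 mod 5 = 3, 23 mod 16 = 7.

23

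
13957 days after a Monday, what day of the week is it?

Sunday

Dividing 13957 by 7 gives quotient 1993 and remainder 6.
Monday + 6 days → Sunday.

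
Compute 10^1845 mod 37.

Square-and-reduce mod 37: 10^1≡10, 10^2≡26, 10^4≡10, 10^8≡26, 10^16≡10, 10^32≡26, 10^64≡10, 10^128≡26, 10^256≡10, 10^512≡26, 10^1024≡10.
1845 = 1 + 4 + 16 + 32 + 256 + 512 + 1024, so 10^1845 ≡ 10·10·10·26·10·26·10 ≡ 1 (mod 37).

1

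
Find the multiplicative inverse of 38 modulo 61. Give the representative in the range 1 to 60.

61 = 1·38 + 23
38 = 1·23 + 15
23 = 1·15 + 8
15 = 1·8 + 7
8 = 1·7 + 1
7 = 7·1 + 0
Back-substituting gives 38·53 ≡ 1 (mod 61).

53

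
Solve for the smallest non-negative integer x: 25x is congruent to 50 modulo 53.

2

25⁻¹ ≡ 17 (mod 53) because 25·17 = 425 = 8·53 + 1.
Multiplying both sides by 17: x ≡ 17·50 = 850 ≡ 2 (mod 53).
Check: 25·2 = 50 = 0·53 + 50.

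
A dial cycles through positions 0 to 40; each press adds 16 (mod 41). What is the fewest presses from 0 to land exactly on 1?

18

16·18 = 288 = 7·41 + 1, so 16⁻¹ ≡ 18 (mod 41).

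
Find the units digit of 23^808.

1

Last digits of 3^n: 3, 9, 7, 1 (period 4).
808 leaves remainder 0 on division by 4, so 23^808 ends in 1.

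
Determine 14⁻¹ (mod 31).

31 = 2·14 + 3
14 = 4·3 + 2
3 = 1·2 + 1
2 = 2·1 + 0
Back-substituting gives 14·20 ≡ 1 (mod 31).

20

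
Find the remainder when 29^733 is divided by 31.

Square-and-reduce mod 31: 29^1≡29, 29^2≡4, 29^4≡16, 29^8≡8, 29^16≡2, 29^32≡4, 29^64≡16, 29^128≡8, 29^256≡2, 29^512≡4.
Since 733 = 1 + 4 + 8 + 16 + 64 + 128 + 512 in binary, 29^733 ≡ 29·16·8·2·16·8·4 ≡ 23 (mod 31).

23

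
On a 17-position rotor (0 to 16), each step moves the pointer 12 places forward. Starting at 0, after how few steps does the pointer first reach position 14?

4

12⁻¹ ≡ 10 (mod 17) because 12·10 = 120 = 7·17 + 1.
So x ≡ 10·14 = 140 ≡ 4 (mod 17).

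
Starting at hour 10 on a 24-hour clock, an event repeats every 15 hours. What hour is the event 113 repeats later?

113·15 = 1695.
1695 mod 24 = 15 (since 70·24 = 1680).
(10 + 15) mod 24 = 1.

1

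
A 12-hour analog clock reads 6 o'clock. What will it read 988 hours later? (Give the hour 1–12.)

988 = 82·12 + 4, so 988 mod 12 = 4.
6 + 4 → 10 on a 12-hour dial.

10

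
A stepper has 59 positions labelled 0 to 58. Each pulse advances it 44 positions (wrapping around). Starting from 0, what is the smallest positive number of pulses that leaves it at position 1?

55

44·55 = 2420 = 41·59 + 1, so 44⁻¹ ≡ 55 (mod 59).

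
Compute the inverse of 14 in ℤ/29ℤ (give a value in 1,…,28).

27

14·27 = 378 = 13·29 + 1, so 14⁻¹ ≡ 27 (mod 29).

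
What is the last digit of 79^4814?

1

The units digit of 79^n cycles with period 2: 9, 1, …
4814 mod 2 = 0, so the last digit matches 9^2 = 1.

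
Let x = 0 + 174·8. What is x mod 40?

32

174·8 = 1392.
1392 = 34·40 + 32, so 1392 mod 40 = 32.
(0 + 32) mod 40 = 32.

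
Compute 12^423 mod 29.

Successive squares of 12 mod 29: 12^1≡12, 12^2≡28, 12^4≡1, 12^8≡1, 12^16≡1, 12^32≡1, 12^64≡1, 12^128≡1, 12^256≡1.
423 = 1 + 2 + 4 + 32 + 128 + 256, so 12^423 ≡ 12·28·1·1·1·1 ≡ 17 (mod 29).

17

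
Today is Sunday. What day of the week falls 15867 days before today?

15867 = 2266·7 + 5, so 15867 mod 7 = 5.
Sunday − 5 days → Tuesday.

Tuesday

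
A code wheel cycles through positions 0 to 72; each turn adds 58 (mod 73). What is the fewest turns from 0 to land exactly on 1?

58·34 = 1972 = 27·73 + 1, so 58⁻¹ ≡ 34 (mod 73).

34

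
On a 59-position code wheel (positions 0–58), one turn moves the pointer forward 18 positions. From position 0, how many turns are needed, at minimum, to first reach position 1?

23

59 = 3·18 + 5
18 = 3·5 + 3
5 = 1·3 + 2
3 = 1·2 + 1
2 = 2·1 + 0
Back-substituting gives 18·23 ≡ 1 (mod 59).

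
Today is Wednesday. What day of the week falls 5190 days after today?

5190 − 741·7 = 3, so 5190 ≡ 3 (mod 7).
Wednesday + 3 days → Saturday.

Saturday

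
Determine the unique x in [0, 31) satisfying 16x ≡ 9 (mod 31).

16⁻¹ ≡ 2 (mod 31) because 16·2 = 32 = 1·31 + 1.
So x ≡ 2·9 = 18 ≡ 18 (mod 31).
Check: 16·18 = 288 = 9·31 + 9.

18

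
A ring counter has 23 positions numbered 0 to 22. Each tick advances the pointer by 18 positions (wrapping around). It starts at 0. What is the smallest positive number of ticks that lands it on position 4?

13

The inverse of 18 mod 23 is 9 (since 18·9 = 162 ≡ 1).
So x ≡ 9·4 = 36 ≡ 13 (mod 23).
Check: 18·13 = 234 = 10·23 + 4.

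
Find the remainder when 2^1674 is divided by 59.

3

Square-and-reduce mod 59: 2^1≡2, 2^2≡4, 2^4≡16, 2^8≡20, 2^16≡46, 2^32≡51, 2^64≡5, 2^128≡25, 2^256≡35, 2^512≡45, 2^1024≡19.
1674 = 2 + 8 + 128 + 512 + 1024, so 2^1674 ≡ 4·20·25·45·19 ≡ 3 (mod 59).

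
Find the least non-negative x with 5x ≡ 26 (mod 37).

20

5⁻¹ ≡ 15 (mod 37) because 5·15 = 75 = 2·37 + 1.
Multiplying both sides by 15: x ≡ 15·26 = 390 ≡ 20 (mod 37).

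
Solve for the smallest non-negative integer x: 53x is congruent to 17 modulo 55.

53⁻¹ ≡ 27 (mod 55) because 53·27 = 1431 = 26·55 + 1.
So x ≡ 27·17 = 459 ≡ 19 (mod 55).

19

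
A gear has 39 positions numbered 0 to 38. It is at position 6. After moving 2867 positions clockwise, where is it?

Dividing 2867 by 39 gives quotient 73 and remainder 20.
(6 + 20) mod 39 = 26.

26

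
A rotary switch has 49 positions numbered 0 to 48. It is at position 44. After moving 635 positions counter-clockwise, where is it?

46

Dividing 635 by 49 gives quotient 12 and remainder 47.
(44 − 47) mod 49 = 46.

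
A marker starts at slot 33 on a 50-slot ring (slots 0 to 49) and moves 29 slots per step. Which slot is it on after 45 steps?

38

45·29 = 1305.
Dividing 1305 by 50 gives quotient 26 and remainder 5.
(33 + 5) mod 50 = 38.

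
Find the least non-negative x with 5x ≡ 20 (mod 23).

The inverse of 5 mod 23 is 14 (since 5·14 = 70 ≡ 1).
Multiplying both sides by 14: x ≡ 14·20 = 280 ≡ 4 (mod 23).

4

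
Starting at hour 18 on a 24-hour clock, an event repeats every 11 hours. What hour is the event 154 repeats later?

154·11 = 1694.
1694 = 70·24 + 14, so 1694 mod 24 = 14.
(18 + 14) mod 24 = 8.

8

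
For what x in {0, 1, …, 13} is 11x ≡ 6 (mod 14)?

12

11⁻¹ ≡ 9 (mod 14) because 11·9 = 99 = 7·14 + 1.
So x ≡ 9·6 = 54 ≡ 12 (mod 14).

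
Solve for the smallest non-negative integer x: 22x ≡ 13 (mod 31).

2

22⁻¹ ≡ 24 (mod 31) because 22·24 = 528 = 17·31 + 1.
So x ≡ 24·13 = 312 ≡ 2 (mod 31).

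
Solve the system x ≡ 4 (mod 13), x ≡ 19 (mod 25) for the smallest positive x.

Since 25·12 ≡ 1 (mod 13), take x = 19 + 25·((4−19)·12 mod 13) = 19 + 25·2 = 69.
Check: 69 mod 13 = 4, 69 mod 25 = 19.

69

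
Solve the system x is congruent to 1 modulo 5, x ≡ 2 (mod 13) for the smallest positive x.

Since 13·2 ≡ 1 (mod 5), take x = 2 + 13·((1−2)·2 mod 5) = 2 + 13·3 = 41.
Check: 41 mod 5 = 1, 41 mod 13 = 2.

41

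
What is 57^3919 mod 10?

Powers of 7 mod 10 repeat with period 4: 7, 9, 3, 1.
3919 mod 4 = 3, so the last digit matches 7^3 = 3.

3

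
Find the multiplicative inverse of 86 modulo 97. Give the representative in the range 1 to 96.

97 = 1·86 + 11
86 = 7·11 + 9
11 = 1·9 + 2
9 = 4·2 + 1
2 = 2·1 + 0
Back-substituting gives 86·44 ≡ 1 (mod 97).

44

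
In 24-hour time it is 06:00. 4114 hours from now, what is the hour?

4114 − 171·24 = 10, so 4114 ≡ 10 (mod 24).
(6 + 10) mod 24 = 16.

16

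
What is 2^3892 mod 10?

The units digit of 2^n cycles with period 4: 2, 4, 8, 6, …
3892 mod 4 = 0, so the last digit matches 2^4 = 6.

6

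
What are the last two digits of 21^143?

61

By repeated squaring mod 100: 21^1≡21, 21^2≡41, 21^4≡81, 21^8≡61, 21^16≡21, 21^32≡41, 21^64≡81, 21^128≡61.
143 = 1 + 2 + 4 + 8 + 128, so 21^143 ≡ 21·41·81·61·61 ≡ 61 (mod 100).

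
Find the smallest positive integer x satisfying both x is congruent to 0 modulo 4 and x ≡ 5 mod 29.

x ≡ 0 (mod 4) gives x ∈ {0, 4, 8, 12, 16, 20, 24, 28, …}.
The first of these with x mod 29 = 5 is 92.

92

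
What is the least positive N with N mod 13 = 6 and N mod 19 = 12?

Since 19·11 ≡ 1 (mod 13), take x = 12 + 19·((6−12)·11 mod 13) = 12 + 19·12 = 240.
Check: 240 mod 13 = 6, 240 mod 19 = 12.

240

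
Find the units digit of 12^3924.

6

Powers of 2 mod 10 repeat with period 4: 2, 4, 8, 6.
3924 mod 4 = 0, so the last digit matches 2^4 = 6.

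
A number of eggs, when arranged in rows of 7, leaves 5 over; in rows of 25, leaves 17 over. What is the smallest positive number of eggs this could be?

x ≡ 5 (mod 7) gives x ∈ {5, 12, 19, 26, 33, 40, 47, 54, …}.
The first of these with x mod 25 = 17 is 117.

117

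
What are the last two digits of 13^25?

93

Successive squares of 13 mod 100: 13^1≡13, 13^2≡69, 13^4≡61, 13^8≡21, 13^16≡41.
25 = 1 + 8 + 16, so 13^25 ≡ 13·21·41 ≡ 93 (mod 100).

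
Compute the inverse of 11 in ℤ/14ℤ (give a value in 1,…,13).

9

14 = 1·11 + 3
11 = 3·3 + 2
3 = 1·2 + 1
2 = 2·1 + 0
Back-substituting gives 11·9 ≡ 1 (mod 14).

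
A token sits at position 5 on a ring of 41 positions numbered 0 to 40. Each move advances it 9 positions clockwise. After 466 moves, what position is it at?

466·9 = 4194.
4194 − 102·41 = 12, so 4194 ≡ 12 (mod 41).
(5 + 12) mod 41 = 17.

17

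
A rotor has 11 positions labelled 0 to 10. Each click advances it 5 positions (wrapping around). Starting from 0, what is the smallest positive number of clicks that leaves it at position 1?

11 = 2·5 + 1
5 = 5·1 + 0
Back-substituting gives 5·9 ≡ 1 (mod 11).

9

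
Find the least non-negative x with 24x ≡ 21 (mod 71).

63

The inverse of 24 mod 71 is 3 (since 24·3 = 72 ≡ 1).
Multiplying both sides by 3: x ≡ 3·21 = 63 ≡ 63 (mod 71).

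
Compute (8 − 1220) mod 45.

1220 − 27·45 = 5, so 1220 ≡ 5 (mod 45).
(8 − 5) mod 45 = 3.

3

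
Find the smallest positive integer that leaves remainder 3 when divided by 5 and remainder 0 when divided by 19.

x ≡ 3 (mod 5) gives x ∈ {3, 8, 13, 18, 23, 28, 33, 38}.
The first of these with x mod 19 = 0 is 38.

38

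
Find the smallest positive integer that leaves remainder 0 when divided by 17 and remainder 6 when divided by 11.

17

x ≡ 6 (mod 11) gives x ∈ {6, 17}.
The first of these with x mod 17 = 0 is 17.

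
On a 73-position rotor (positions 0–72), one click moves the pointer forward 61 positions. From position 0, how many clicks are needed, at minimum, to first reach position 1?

6

61·6 = 366 = 5·73 + 1, so 61⁻¹ ≡ 6 (mod 73).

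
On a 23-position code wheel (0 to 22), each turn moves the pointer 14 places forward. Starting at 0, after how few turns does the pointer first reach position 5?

2

14⁻¹ ≡ 5 (mod 23) because 14·5 = 70 = 3·23 + 1.
Multiplying both sides by 5: x ≡ 5·5 = 25 ≡ 2 (mod 23).
Check: 14·2 = 28 = 1·23 + 5.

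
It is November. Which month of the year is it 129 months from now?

129 = 10·12 + 9, so 129 mod 12 = 9.
November + 9 months → August.

August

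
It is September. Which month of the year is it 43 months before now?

February

Dividing 43 by 12 gives quotient 3 and remainder 7.
September − 7 months → February.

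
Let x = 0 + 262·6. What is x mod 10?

2

262·6 = 1572.
1572 − 157·10 = 2, so 1572 ≡ 2 (mod 10).
(0 + 2) mod 10 = 2.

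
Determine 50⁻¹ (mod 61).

11

50·11 = 550 = 9·61 + 1, so 50⁻¹ ≡ 11 (mod 61).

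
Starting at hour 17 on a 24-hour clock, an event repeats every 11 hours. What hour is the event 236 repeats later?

236·11 = 2596.
2596 = 108·24 + 4, so 2596 mod 24 = 4.
(17 + 4) mod 24 = 21.

21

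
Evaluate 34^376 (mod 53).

By repeated squaring mod 53: 34^1≡34, 34^2≡43, 34^4≡47, 34^8≡36, 34^16≡24, 34^32≡46, 34^64≡49, 34^128≡16, 34^256≡44.
Since 376 = 8 + 16 + 32 + 64 + 256 in binary, 34^376 ≡ 36·24·46·49·44 ≡ 49 (mod 53).

49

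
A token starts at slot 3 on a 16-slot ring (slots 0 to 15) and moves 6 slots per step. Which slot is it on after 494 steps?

494·6 = 2964.
Dividing 2964 by 16 gives quotient 185 and remainder 4.
(3 + 4) mod 16 = 7.

7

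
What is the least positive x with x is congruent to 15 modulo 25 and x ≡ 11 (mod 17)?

215

x ≡ 11 (mod 17) gives x ∈ {11, 28, 45, 62, 79, 96, 113, 130, …}.
The first of these with x mod 25 = 15 is 215.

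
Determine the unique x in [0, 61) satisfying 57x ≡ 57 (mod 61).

57⁻¹ ≡ 15 (mod 61) because 57·15 = 855 = 14·61 + 1.
Multiplying both sides by 15: x ≡ 15·57 = 855 ≡ 1 (mod 61).
Check: 57·1 = 57 = 0·61 + 57.

1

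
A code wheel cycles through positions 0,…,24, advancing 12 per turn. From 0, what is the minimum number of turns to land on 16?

The inverse of 12 mod 25 is 23 (since 12·23 = 276 ≡ 1).
So x ≡ 23·16 = 368 ≡ 18 (mod 25).

18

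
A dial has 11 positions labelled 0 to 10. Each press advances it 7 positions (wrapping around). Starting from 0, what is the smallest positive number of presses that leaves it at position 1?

11 = 1·7 + 4
7 = 1·4 + 3
4 = 1·3 + 1
3 = 3·1 + 0
Back-substituting gives 7·8 ≡ 1 (mod 11).

8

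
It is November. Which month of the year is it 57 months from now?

Dividing 57 by 12 gives quotient 4 and remainder 9.
November + 9 months → August.

August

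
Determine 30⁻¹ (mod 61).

59

30·59 = 1770 = 29·61 + 1, so 30⁻¹ ≡ 59 (mod 61).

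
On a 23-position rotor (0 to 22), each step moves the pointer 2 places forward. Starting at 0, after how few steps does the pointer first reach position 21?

2⁻¹ ≡ 12 (mod 23) because 2·12 = 24 = 1·23 + 1.
Multiplying both sides by 12: x ≡ 12·21 = 252 ≡ 22 (mod 23).

22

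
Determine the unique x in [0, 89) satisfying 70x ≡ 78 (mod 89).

24

The inverse of 70 mod 89 is 14 (since 70·14 = 980 ≡ 1).
So x ≡ 14·78 = 1092 ≡ 24 (mod 89).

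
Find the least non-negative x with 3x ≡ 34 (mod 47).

3⁻¹ ≡ 16 (mod 47) because 3·16 = 48 = 1·47 + 1.
Multiplying both sides by 16: x ≡ 16·34 = 544 ≡ 27 (mod 47).
Check: 3·27 = 81 = 1·47 + 34.

27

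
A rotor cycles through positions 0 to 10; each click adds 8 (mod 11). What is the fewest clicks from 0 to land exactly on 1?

8·7 = 56 = 5·11 + 1, so 8⁻¹ ≡ 7 (mod 11).

7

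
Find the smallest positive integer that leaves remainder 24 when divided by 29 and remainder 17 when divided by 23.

546

Since 23·24 ≡ 1 (mod 29), take x = 17 + 23·((24−17)·24 mod 29) = 17 + 23·23 = 546.
Check: 546 mod 29 = 24, 546 mod 23 = 17.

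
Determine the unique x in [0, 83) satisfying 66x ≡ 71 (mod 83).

30

66⁻¹ ≡ 39 (mod 83) because 66·39 = 2574 = 31·83 + 1.
So x ≡ 39·71 = 2769 ≡ 30 (mod 83).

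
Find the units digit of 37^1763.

Last digits of 7^n: 7, 9, 3, 1 (period 4).
1763 mod 4 = 3, so the last digit matches 7^3 = 3.

3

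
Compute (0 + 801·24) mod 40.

801·24 = 19224.
19224 = 480·40 + 24, so 19224 mod 40 = 24.
(0 + 24) mod 40 = 24.

24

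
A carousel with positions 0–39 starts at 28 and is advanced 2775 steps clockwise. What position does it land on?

3

Dividing 2775 by 40 gives quotient 69 and remainder 15.
(28 + 15) mod 40 = 3.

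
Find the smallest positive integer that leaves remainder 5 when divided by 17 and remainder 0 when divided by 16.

192

x ≡ 0 (mod 16) gives x ∈ {0, 16, 32, 48, 64, 80, 96, 112, …}.
The first of these with x mod 17 = 5 is 192.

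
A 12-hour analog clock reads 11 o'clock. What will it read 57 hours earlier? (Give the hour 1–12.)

Dividing 57 by 12 gives quotient 4 and remainder 9.
11 − 9 → 2 on a 12-hour dial.

2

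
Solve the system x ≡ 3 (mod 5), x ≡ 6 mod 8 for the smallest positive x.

38

Since 8·2 ≡ 1 (mod 5), take x = 6 + 8·((3−6)·2 mod 5) = 6 + 8·4 = 38.
Check: 38 mod 5 = 3, 38 mod 8 = 6.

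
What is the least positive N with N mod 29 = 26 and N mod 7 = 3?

171

x ≡ 3 (mod 7) gives x ∈ {3, 10, 17, 24, 31, 38, 45, 52, …}.
The first of these with x mod 29 = 26 is 171.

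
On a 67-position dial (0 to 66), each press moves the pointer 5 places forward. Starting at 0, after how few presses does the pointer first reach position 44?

49

5⁻¹ ≡ 27 (mod 67) because 5·27 = 135 = 2·67 + 1.
So x ≡ 27·44 = 1188 ≡ 49 (mod 67).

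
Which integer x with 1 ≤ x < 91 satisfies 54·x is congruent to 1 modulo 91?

59

54·59 = 3186 = 35·91 + 1, so 54⁻¹ ≡ 59 (mod 91).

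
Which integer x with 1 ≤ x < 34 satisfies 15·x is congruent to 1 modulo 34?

34 = 2·15 + 4
15 = 3·4 + 3
4 = 1·3 + 1
3 = 3·1 + 0
Back-substituting gives 15·25 ≡ 1 (mod 34).

25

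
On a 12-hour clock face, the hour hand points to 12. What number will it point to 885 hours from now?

9

885 = 73·12 + 9, so 885 mod 12 = 9.
12 + 9 → 9 on a 12-hour dial.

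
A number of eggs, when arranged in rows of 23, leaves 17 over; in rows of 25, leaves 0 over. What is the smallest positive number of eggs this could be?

Since 25·12 ≡ 1 (mod 23), take x = 0 + 25·((17−0)·12 mod 23) = 0 + 25·20 = 500.
Check: 500 mod 23 = 17, 500 mod 25 = 0.

500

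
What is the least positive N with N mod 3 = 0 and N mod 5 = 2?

12

x ≡ 0 (mod 3) gives x ∈ {0, 3, 6, 9, 12}.
The first of these with x mod 5 = 2 is 12.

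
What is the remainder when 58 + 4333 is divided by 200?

4333 − 21·200 = 133, so 4333 ≡ 133 (mod 200).
(58 + 133) mod 200 = 191.

191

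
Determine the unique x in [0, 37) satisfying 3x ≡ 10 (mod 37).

28

The inverse of 3 mod 37 is 25 (since 3·25 = 75 ≡ 1).
Multiplying both sides by 25: x ≡ 25·10 = 250 ≡ 28 (mod 37).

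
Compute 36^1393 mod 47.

28

By repeated squaring mod 47: 36^1≡36, 36^2≡27, 36^4≡24, 36^8≡12, 36^16≡3, 36^32≡9, 36^64≡34, 36^128≡28, 36^256≡32, 36^512≡37, 36^1024≡6.
Since 1393 = 1 + 16 + 32 + 64 + 256 + 1024 in binary, 36^1393 ≡ 36·3·9·34·32·6 ≡ 28 (mod 47).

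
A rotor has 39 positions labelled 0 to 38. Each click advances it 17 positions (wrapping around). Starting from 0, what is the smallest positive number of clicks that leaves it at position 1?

23

39 = 2·17 + 5
17 = 3·5 + 2
5 = 2·2 + 1
2 = 2·1 + 0
Back-substituting gives 17·23 ≡ 1 (mod 39).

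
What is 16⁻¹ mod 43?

43 = 2·16 + 11
16 = 1·11 + 5
11 = 2·5 + 1
5 = 5·1 + 0
Back-substituting gives 16·35 ≡ 1 (mod 43).

35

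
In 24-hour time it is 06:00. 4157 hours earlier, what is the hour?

1

4157 = 173·24 + 5, so 4157 mod 24 = 5.
(6 − 5) mod 24 = 1.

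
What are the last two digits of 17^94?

Successive squares of 17 mod 100: 17^1≡17, 17^2≡89, 17^4≡21, 17^8≡41, 17^16≡81, 17^32≡61, 17^64≡21.
Since 94 = 2 + 4 + 8 + 16 + 64 in binary, 17^94 ≡ 89·21·41·81·21 ≡ 29 (mod 100).

29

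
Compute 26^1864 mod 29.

20

Successive squares of 26 mod 29: 26^1≡26, 26^2≡9, 26^4≡23, 26^8≡7, 26^16≡20, 26^32≡23, 26^64≡7, 26^128≡20, 26^256≡23, 26^512≡7, 26^1024≡20.
1864 = 8 + 64 + 256 + 512 + 1024, so 26^1864 ≡ 7·7·23·7·20 ≡ 20 (mod 29).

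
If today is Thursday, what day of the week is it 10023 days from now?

10023 mod 7 = 6 (since 1431·7 = 10017).
Thursday + 6 days → Wednesday.

Wednesday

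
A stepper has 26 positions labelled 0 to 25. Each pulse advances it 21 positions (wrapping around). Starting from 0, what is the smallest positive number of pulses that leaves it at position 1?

5

26 = 1·21 + 5
21 = 4·5 + 1
5 = 5·1 + 0
Back-substituting gives 21·5 ≡ 1 (mod 26).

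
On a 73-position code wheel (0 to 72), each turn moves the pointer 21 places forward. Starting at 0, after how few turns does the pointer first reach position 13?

18

21⁻¹ ≡ 7 (mod 73) because 21·7 = 147 = 2·73 + 1.
So x ≡ 7·13 = 91 ≡ 18 (mod 73).
Check: 21·18 = 378 = 5·73 + 13.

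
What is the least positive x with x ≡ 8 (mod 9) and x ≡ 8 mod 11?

x ≡ 8 (mod 9) gives x ∈ {8}.
The first of these with x mod 11 = 8 is 8.

8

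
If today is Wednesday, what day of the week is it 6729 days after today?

Friday

6729 = 961·7 + 2, so 6729 mod 7 = 2.
Wednesday + 2 days → Friday.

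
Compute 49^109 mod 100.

49

Square-and-reduce mod 100: 49^1≡49, 49^2≡1, 49^4≡1, 49^8≡1, 49^16≡1, 49^32≡1, 49^64≡1.
109 = 1 + 4 + 8 + 32 + 64, so 49^109 ≡ 49·1·1·1·1 ≡ 49 (mod 100).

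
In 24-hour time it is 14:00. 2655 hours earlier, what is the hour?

23

2655 − 110·24 = 15, so 2655 ≡ 15 (mod 24).
(14 − 15) mod 24 = 23.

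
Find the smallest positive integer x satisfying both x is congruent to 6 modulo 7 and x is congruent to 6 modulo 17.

6

Since 17·5 ≡ 1 (mod 7), take x = 6 + 17·((6−6)·5 mod 7) = 6 + 17·0 = 6.
Check: 6 mod 7 = 6, 6 mod 17 = 6.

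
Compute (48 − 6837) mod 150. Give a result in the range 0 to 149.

111

6837 mod 150 = 87 (since 45·150 = 6750).
(48 − 87) mod 150 = 111.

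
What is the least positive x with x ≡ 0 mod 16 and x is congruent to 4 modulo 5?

64

x ≡ 4 (mod 5) gives x ∈ {4, 9, 14, 19, 24, 29, 34, 39, …}.
The first of these with x mod 16 = 0 is 64.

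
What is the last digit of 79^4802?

1

The units digit of 79^n cycles with period 2: 9, 1, …
4802 mod 2 = 0, so the last digit matches 9^2 = 1.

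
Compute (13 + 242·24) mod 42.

242·24 = 5808.
5808 − 138·42 = 12, so 5808 ≡ 12 (mod 42).
(13 + 12) mod 42 = 25.

25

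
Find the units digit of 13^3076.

The units digit of 13^n cycles with period 4: 3, 9, 7, 1, …
3076 mod 4 = 0, so the last digit matches 3^4 = 1.

1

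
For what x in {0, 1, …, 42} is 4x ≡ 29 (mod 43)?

18

4⁻¹ ≡ 11 (mod 43) because 4·11 = 44 = 1·43 + 1.
So x ≡ 11·29 = 319 ≡ 18 (mod 43).
Check: 4·18 = 72 = 1·43 + 29.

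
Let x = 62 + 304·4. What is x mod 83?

33

304·4 = 1216.
1216 − 14·83 = 54, so 1216 ≡ 54 (mod 83).
(62 + 54) mod 83 = 33.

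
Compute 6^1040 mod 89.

32

By repeated squaring mod 89: 6^1≡6, 6^2≡36, 6^4≡50, 6^8≡8, 6^16≡64, 6^32≡2, 6^64≡4, 6^128≡16, 6^256≡78, 6^512≡32, 6^1024≡45.
Since 1040 = 16 + 1024 in binary, 6^1040 ≡ 64·45 ≡ 32 (mod 89).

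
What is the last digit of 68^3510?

Last digits of 8^n: 8, 4, 2, 6 (period 4).
3510 leaves remainder 2 on division by 4, so 68^3510 ends in 4.

4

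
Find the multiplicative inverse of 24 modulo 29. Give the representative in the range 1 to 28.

29 = 1·24 + 5
24 = 4·5 + 4
5 = 1·4 + 1
4 = 4·1 + 0
Back-substituting gives 24·23 ≡ 1 (mod 29).

23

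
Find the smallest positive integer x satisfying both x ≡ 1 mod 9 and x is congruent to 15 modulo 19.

91

x ≡ 1 (mod 9) gives x ∈ {1, 10, 19, 28, 37, 46, 55, 64, …}.
The first of these with x mod 19 = 15 is 91.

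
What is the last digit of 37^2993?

7

Powers of 7 mod 10 repeat with period 4: 7, 9, 3, 1.
2993 mod 4 = 1, so the last digit matches 7^1 = 7.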